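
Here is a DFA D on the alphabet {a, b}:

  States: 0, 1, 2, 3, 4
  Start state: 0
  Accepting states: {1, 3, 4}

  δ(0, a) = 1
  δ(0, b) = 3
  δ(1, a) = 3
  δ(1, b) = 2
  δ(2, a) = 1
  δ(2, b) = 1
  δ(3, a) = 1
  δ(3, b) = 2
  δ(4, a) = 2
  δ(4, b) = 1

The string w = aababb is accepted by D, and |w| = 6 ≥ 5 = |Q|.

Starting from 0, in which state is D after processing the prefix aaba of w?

State sequence: 0 -a-> 1 -a-> 3 -b-> 2 -a-> 1

After reading 4 characters, D is in state 1.

1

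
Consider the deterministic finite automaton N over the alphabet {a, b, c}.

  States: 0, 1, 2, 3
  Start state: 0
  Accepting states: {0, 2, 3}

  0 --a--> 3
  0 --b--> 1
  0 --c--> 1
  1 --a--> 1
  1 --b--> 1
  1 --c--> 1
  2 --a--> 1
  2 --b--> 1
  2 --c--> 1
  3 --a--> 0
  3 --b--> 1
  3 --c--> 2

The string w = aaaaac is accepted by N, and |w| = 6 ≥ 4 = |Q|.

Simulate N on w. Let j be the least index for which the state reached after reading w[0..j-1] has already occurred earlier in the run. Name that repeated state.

0

Run of N on w = a a a a a c:
  step 0: 0  (start)
  step 1: 3  (read a: 0→3)
  step 2: 0  (read a: 3→0)   ← first repeat (0 seen earlier)
  step 3: 3  (read a: 0→3)
  step 4: 0  (read a: 3→0)
  step 5: 3  (read a: 0→3)
  step 6: 2  (read c: 3→2)

The earliest repeat is at step j = 2: N is in 0, which it already visited at step i = 0.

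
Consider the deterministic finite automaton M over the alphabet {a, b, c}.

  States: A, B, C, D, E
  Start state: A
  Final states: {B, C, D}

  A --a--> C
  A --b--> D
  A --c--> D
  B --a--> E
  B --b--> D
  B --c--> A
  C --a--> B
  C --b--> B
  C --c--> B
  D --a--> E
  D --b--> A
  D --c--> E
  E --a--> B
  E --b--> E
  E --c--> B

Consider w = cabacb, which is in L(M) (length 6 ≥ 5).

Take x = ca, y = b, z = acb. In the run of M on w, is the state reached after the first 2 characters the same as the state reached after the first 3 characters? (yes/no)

yes

State sequence: A -c-> D -a-> E -b-> E

After x (step 2): E. After xy (step 3): E.
They match, so y = b drives M around a cycle from E back to itself; pumping y any number of times keeps M in E before reading z, and xyⁱz ∈ L(M) for every i ≥ 0.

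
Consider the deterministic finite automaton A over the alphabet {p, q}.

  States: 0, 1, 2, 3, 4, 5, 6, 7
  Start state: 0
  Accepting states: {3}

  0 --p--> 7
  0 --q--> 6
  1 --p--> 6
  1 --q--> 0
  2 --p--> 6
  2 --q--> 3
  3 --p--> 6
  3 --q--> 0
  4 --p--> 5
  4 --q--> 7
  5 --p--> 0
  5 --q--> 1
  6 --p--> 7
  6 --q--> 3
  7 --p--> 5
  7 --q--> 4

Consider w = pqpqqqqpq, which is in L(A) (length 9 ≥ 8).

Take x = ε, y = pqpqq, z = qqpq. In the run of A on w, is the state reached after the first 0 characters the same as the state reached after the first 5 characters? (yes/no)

Run of A on the first 5 characters of w = p q p q q:
  step 0: 0  (start)
  step 1: 7  (read p: 0→7)
  step 2: 4  (read q: 7→4)
  step 3: 5  (read p: 4→5)
  step 4: 1  (read q: 5→1)
  step 5: 0  (read q: 1→0)

After x (step 0): 0. After xy (step 5): 0.
They match, so y = pqpqq drives A around a cycle from 0 back to itself; pumping y any number of times keeps A in 0 before reading z, and xyⁱz ∈ L(A) for every i ≥ 0.

yes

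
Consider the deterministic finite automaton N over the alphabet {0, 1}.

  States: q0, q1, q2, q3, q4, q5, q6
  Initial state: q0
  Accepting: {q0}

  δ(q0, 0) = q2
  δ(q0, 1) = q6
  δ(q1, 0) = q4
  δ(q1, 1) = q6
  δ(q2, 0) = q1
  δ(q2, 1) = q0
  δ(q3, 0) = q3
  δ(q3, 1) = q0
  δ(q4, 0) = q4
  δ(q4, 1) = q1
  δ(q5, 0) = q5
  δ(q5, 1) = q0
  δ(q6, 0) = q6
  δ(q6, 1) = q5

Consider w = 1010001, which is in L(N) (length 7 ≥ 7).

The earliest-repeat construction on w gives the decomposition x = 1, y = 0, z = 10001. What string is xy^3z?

xy^3z = 1·0·0·0·10001 = 100010001.
Reading y = 0 takes N from q6 back to q6, so after x·y·y·y the machine is still in q6, and z then leads to the accepting state q0. Hence 100010001 ∈ L(N).

100010001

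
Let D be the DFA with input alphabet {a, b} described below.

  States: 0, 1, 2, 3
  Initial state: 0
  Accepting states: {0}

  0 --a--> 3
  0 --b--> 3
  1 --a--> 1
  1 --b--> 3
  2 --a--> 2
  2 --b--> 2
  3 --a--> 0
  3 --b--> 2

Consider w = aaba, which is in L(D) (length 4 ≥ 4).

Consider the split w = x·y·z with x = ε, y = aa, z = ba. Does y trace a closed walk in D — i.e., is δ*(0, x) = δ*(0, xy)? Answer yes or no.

State sequence: 0 -a-> 3 -a-> 0

After x (step 0): 0. After xy (step 2): 0.
They match, so y = aa drives D around a cycle from 0 back to itself; pumping y any number of times keeps D in 0 before reading z, and xyⁱz ∈ L(D) for every i ≥ 0.

yes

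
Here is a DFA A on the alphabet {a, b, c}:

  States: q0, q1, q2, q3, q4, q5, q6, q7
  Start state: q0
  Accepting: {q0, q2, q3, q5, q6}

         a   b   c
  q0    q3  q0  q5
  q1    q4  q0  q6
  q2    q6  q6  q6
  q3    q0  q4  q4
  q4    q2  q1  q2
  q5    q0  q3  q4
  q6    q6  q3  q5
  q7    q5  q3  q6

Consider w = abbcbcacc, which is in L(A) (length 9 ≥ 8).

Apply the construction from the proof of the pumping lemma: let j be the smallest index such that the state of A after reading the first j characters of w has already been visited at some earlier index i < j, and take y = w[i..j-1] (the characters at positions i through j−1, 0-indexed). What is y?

bbcb

State sequence: q0 -a-> q3 -b-> q4 -b-> q1 -c-> q6 -b-> q3 -c-> q4 -a-> q2 -c-> q6 -c-> q5
First repeat at step 5: q3 was already visited.

So i = 1, j = 5, giving x = w[0:1] = a, y = w[1:5] = bbcb, z = w[5:9] = cacc.
Check: |xy| = 5 ≤ 8 and |y| = 4 ≥ 1. Reading y takes A from q3 back to q3, so every xyⁱz is accepted.
Pumping length from the standard proof: p = 8 (the number of states). The repeated state found above gives |xy| = j ≤ 8 and |y| = j − i ≥ 1.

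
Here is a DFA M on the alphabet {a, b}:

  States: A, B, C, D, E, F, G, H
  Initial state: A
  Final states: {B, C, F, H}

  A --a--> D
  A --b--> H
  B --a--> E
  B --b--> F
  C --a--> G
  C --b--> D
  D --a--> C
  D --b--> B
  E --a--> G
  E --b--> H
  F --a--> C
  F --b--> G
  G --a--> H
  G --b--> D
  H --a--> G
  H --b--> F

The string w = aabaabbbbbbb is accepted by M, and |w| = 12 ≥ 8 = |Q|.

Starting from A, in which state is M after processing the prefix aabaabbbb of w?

G

State sequence: A -a-> D -a-> C -b-> D -a-> C -a-> G -b-> D -b-> B -b-> F -b-> G

After reading 9 characters, M is in state G.
(This kind of state-tracing is the core of the pumping-lemma construction: with 8 states, pigeonhole forces a repeat within the first 8 steps.)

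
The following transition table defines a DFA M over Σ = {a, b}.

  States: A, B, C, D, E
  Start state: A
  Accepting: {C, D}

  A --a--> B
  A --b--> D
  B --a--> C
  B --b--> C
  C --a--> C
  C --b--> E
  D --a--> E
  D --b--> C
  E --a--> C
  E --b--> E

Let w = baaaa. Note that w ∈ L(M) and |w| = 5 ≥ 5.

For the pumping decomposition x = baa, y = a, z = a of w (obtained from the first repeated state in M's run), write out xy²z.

baaaaa

xy^2z = baa·a·a·a = baaaaa.
Reading y = a takes M from C back to C, so after x·y·y the machine is still in C, and z then leads to the accepting state C. Hence baaaaa ∈ L(M).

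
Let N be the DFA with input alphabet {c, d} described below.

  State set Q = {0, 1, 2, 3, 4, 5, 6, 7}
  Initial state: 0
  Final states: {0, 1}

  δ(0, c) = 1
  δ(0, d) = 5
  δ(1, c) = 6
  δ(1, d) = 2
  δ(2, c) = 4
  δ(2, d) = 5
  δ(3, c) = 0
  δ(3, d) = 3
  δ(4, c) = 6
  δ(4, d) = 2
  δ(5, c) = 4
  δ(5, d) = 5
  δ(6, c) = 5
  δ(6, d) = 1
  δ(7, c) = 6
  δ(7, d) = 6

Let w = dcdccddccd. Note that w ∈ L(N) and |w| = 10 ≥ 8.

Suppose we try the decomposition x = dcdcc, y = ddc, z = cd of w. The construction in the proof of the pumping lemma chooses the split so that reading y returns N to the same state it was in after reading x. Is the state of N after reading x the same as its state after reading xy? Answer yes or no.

no

State sequence: 0 -d-> 5 -c-> 4 -d-> 2 -c-> 4 -c-> 6 -d-> 1 -d-> 2 -c-> 4

After x (step 5): 6. After xy (step 8): 4.
They differ (6 ≠ 4), so y is not a cycle from the state after x; this split is not the one the pumping-lemma construction produces, and pumping y need not keep the string in L(N).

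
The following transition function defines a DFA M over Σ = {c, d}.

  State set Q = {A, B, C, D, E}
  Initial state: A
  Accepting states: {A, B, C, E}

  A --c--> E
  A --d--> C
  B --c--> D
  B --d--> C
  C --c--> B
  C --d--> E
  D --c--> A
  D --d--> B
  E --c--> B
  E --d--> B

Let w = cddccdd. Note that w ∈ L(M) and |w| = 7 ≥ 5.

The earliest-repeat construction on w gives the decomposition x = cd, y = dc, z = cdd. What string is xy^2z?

xy^2z = cd·dc·dc·cdd = cddcdccdd.
Reading y = dc takes M from B back to B, so after x·y·y the machine is still in B, and z then leads to the accepting state C. Hence cddcdccdd ∈ L(M).

cddcdccdd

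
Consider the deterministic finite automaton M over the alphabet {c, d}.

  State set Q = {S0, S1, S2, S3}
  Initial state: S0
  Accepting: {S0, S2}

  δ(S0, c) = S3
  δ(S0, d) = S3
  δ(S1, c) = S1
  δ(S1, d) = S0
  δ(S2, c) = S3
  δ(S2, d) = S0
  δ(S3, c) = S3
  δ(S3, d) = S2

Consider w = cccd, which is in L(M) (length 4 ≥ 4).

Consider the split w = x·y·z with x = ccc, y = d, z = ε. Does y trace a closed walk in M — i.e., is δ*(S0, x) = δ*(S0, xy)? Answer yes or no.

no

Run of M on the first 4 characters of w = c c c d:
  step 0: S0  (start)
  step 1: S3  (read c: S0→S3)
  step 2: S3  (read c: S3→S3)
  step 3: S3  (read c: S3→S3)
  step 4: S2  (read d: S3→S2)

After x (step 3): S3. After xy (step 4): S2.
They differ (S3 ≠ S2), so y is not a cycle from the state after x; this split is not the one the pumping-lemma construction produces, and pumping y need not keep the string in L(M).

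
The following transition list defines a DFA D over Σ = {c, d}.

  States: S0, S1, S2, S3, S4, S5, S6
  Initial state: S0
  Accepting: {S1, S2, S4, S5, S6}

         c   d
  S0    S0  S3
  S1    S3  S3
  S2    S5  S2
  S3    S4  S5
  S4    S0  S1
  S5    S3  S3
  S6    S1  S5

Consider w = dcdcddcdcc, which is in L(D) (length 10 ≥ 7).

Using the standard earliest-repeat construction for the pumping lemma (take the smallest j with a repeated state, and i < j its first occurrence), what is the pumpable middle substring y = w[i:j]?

cdc

State sequence: S0 -d-> S3 -c-> S4 -d-> S1 -c-> S3 -d-> S5 -d-> S3 -c-> S4 -d-> S1 -c-> S3 -c-> S4
First repeat at step 4: S3 was already visited.

So i = 1, j = 4, giving x = w[0:1] = d, y = w[1:4] = cdc, z = w[4:10] = ddcdcc.
Check: |xy| = 4 ≤ 7 and |y| = 3 ≥ 1. Reading y takes D from S3 back to S3, so every xyⁱz is accepted.
Pumping length from the standard proof: p = 7 (the number of states). The repeated state found above gives |xy| = j ≤ 7 and |y| = j − i ≥ 1.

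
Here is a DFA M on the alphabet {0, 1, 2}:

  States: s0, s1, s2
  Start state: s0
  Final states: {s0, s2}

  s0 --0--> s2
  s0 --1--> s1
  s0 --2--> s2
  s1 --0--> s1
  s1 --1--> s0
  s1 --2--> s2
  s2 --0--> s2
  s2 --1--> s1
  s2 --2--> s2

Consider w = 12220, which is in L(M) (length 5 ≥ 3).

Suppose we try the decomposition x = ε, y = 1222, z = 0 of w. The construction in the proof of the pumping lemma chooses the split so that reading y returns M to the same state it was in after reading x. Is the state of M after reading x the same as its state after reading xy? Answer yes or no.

no

Run of M on the first 4 characters of w = 1 2 2 2:
  step 0: s0  (start)
  step 1: s1  (read 1: s0→s1)
  step 2: s2  (read 2: s1→s2)
  step 3: s2  (read 2: s2→s2)
  step 4: s2  (read 2: s2→s2)

After x (step 0): s0. After xy (step 4): s2.
They differ (s0 ≠ s2), so y is not a cycle from the state after x; this split is not the one the pumping-lemma construction produces, and pumping y need not keep the string in L(M).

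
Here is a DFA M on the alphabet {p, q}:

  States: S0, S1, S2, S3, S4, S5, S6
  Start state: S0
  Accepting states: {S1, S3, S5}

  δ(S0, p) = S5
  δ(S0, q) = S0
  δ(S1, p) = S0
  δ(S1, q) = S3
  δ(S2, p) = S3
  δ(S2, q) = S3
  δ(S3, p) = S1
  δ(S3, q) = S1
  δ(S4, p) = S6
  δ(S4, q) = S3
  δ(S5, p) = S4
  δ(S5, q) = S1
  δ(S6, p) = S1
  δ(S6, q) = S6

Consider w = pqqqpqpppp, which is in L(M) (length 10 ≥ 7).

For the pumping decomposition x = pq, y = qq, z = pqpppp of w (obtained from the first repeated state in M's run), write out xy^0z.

pqpqpppp

xy⁰z = xz = pq·pqpppp = pqpqpppp.
Reading y = qq takes M from S1 back to S1, so after x the machine is still in S1, and z then leads to the accepting state S1. Hence pqpqpppp ∈ L(M).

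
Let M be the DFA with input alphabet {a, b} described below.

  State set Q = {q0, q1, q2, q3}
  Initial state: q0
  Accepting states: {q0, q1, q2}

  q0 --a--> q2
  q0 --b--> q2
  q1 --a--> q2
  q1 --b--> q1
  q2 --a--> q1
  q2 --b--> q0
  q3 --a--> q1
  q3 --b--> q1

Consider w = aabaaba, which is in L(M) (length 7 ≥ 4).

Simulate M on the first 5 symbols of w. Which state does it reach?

State sequence: q0 -a-> q2 -a-> q1 -b-> q1 -a-> q2 -a-> q1

After reading 5 characters, M is in state q1.

q1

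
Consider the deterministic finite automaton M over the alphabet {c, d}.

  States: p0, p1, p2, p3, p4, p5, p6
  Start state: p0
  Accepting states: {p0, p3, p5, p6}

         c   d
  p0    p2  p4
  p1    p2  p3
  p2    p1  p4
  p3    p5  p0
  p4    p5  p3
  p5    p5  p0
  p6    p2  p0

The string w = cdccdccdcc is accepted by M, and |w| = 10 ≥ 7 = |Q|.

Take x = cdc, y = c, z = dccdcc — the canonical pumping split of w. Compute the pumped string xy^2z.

cdcccdccdcc

xy^2z = cdc·c·c·dccdcc = cdcccdccdcc.
Reading y = c takes M from p5 back to p5, so after x·y·y the machine is still in p5, and z then leads to the accepting state p5. Hence cdcccdccdcc ∈ L(M).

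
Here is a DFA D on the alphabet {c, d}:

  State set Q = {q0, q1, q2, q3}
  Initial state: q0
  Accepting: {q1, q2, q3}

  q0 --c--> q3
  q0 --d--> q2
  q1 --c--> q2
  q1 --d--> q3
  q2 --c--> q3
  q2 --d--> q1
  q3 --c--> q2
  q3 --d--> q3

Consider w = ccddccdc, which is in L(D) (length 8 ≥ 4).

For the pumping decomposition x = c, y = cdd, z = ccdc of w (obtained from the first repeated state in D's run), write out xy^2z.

xy^2z = c·cdd·cdd·ccdc = ccddcddccdc.
Reading y = cdd takes D from q3 back to q3, so after x·y·y the machine is still in q3, and z then leads to the accepting state q2. Hence ccddcddccdc ∈ L(D).

ccddcddccdc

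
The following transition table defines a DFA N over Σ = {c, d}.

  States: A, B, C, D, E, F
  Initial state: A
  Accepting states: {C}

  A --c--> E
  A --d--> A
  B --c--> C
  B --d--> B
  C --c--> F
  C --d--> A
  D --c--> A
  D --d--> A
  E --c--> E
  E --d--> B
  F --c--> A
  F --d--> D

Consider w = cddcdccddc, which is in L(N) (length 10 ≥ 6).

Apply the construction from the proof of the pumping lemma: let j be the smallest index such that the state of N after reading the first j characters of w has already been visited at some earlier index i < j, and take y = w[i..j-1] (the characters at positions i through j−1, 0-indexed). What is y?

d

State sequence: A -c-> E -d-> B -d-> B -c-> C -d-> A -c-> E -c-> E -d-> B -d-> B -c-> C
First repeat at step 3: B was already visited.

So i = 2, j = 3, giving x = w[0:2] = cd, y = w[2:3] = d, z = w[3:10] = cdccddc.
Check: |xy| = 3 ≤ 6 and |y| = 1 ≥ 1. Reading y takes N from B back to B, so every xyⁱz is accepted.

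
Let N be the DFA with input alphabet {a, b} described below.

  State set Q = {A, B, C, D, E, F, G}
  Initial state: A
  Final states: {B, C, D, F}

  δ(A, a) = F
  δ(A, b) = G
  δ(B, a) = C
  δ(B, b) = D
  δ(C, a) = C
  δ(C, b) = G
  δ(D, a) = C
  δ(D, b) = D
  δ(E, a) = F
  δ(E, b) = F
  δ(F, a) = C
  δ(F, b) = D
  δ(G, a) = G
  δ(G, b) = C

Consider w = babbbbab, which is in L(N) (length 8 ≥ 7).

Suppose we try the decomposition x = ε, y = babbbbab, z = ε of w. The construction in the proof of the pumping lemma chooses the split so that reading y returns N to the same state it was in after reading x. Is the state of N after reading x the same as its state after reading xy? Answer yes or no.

Run of N on the first 8 characters of w = b a b b b b a b:
  step 0: A  (start)
  step 1: G  (read b: A→G)
  step 2: G  (read a: G→G)
  step 3: C  (read b: G→C)
  step 4: G  (read b: C→G)
  step 5: C  (read b: G→C)
  step 6: G  (read b: C→G)
  step 7: G  (read a: G→G)
  step 8: C  (read b: G→C)

After x (step 0): A. After xy (step 8): C.
They differ (A ≠ C), so y is not a cycle from the state after x; this split is not the one the pumping-lemma construction produces, and pumping y need not keep the string in L(N).

no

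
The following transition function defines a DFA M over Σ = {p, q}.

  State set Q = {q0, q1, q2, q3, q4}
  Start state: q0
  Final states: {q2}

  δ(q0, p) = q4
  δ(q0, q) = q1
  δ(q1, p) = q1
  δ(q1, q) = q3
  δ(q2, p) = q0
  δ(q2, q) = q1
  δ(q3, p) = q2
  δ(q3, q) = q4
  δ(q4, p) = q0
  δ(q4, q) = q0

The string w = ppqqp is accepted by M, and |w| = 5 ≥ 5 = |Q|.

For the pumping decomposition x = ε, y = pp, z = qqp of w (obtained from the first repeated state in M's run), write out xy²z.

ppppqqp

xy^2z = ε·pp·pp·qqp = ppppqqp.
Reading y = pp takes M from q0 back to q0, so after x·y·y the machine is still in q0, and z then leads to the accepting state q2. Hence ppppqqp ∈ L(M).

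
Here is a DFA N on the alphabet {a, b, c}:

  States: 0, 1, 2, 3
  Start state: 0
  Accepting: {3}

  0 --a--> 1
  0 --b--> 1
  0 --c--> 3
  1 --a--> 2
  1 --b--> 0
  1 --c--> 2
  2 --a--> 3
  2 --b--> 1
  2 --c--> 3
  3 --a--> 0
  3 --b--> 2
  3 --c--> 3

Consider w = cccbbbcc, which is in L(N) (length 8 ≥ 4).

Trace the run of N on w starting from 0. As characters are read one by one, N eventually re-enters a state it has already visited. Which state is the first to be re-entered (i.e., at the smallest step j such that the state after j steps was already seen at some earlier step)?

3

State sequence: 0 -c-> 3 -c-> 3 -c-> 3 -b-> 2 -b-> 1 -b-> 0 -c-> 3 -c-> 3
First repeat at step 2: 3 was already visited.

The earliest repeat is at step j = 2: N is in 3, which it already visited at step i = 1.
The DFA has 4 states, so the proof of the pumping lemma guarantees a repeated state among the first 4+1 visited; the segment between the two visits is the pumpable y.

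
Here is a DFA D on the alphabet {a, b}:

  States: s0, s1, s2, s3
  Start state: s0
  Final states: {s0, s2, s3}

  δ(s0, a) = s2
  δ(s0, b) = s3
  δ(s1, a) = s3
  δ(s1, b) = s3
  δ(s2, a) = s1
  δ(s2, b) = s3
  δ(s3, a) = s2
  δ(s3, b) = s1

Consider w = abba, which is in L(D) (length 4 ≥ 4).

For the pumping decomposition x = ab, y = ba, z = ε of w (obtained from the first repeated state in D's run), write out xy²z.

xy^2z = ab·ba·ba·ε = abbaba.
Reading y = ba takes D from s3 back to s3, so after x·y·y the machine is still in s3, and z then leads to the accepting state s3. Hence abbaba ∈ L(D).

abbaba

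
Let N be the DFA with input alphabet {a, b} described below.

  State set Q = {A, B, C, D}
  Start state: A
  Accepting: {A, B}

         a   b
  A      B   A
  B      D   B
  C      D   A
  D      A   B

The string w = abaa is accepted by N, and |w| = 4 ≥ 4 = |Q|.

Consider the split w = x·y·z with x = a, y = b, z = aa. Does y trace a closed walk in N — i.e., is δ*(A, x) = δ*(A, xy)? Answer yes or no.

Run of N on the first 2 characters of w = a b:
  step 0: A  (start)
  step 1: B  (read a: A→B)
  step 2: B  (read b: B→B)

After x (step 1): B. After xy (step 2): B.
They match, so y = b drives N around a cycle from B back to itself; pumping y any number of times keeps N in B before reading z, and xyⁱz ∈ L(N) for every i ≥ 0.

yes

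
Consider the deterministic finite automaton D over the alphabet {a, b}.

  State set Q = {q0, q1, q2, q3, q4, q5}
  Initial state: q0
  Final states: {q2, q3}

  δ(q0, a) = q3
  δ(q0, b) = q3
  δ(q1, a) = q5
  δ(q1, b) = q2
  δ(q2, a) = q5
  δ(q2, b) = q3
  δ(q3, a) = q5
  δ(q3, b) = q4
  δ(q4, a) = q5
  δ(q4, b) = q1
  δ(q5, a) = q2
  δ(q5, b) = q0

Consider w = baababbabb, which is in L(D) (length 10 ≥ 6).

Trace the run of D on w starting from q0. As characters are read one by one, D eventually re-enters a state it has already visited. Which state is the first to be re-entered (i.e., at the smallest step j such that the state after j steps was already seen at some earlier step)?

q3

State sequence: q0 -b-> q3 -a-> q5 -a-> q2 -b-> q3 -a-> q5 -b-> q0 -b-> q3 -a-> q5 -b-> q0 -b-> q3
First repeat at step 4: q3 was already visited.

The earliest repeat is at step j = 4: D is in q3, which it already visited at step i = 1.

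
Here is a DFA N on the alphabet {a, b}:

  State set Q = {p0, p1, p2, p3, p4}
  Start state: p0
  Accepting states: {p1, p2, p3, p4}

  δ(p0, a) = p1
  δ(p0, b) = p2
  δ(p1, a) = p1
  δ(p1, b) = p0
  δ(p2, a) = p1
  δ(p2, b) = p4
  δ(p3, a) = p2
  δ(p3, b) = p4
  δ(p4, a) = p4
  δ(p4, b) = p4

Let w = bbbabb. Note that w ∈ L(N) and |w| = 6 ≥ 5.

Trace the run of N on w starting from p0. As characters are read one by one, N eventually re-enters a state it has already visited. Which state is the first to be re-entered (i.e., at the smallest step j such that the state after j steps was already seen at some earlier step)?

Run of N on w = b b b a b b:
  step 0: p0  (start)
  step 1: p2  (read b: p0→p2)
  step 2: p4  (read b: p2→p4)
  step 3: p4  (read b: p4→p4)   ← first repeat (p4 seen earlier)
  step 4: p4  (read a: p4→p4)
  step 5: p4  (read b: p4→p4)
  step 6: p4  (read b: p4→p4)

The earliest repeat is at step j = 3: N is in p4, which it already visited at step i = 2.
With |Q| = 5, pigeonhole forces a state repeat no later than step 5; the substring read between the first and second visits to that state can be pumped.

p4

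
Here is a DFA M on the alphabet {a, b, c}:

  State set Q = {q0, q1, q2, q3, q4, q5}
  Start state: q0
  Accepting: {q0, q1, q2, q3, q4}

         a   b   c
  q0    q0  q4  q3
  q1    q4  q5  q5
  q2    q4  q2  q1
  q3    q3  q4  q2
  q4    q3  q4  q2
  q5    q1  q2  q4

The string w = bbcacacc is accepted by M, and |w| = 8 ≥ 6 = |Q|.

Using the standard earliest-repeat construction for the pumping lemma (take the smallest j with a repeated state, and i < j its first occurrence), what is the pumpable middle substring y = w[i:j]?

b

Run of M on w = b b c a c a c c:
  step 0: q0  (start)
  step 1: q4  (read b: q0→q4)
  step 2: q4  (read b: q4→q4)   ← first repeat (q4 seen earlier)
  step 3: q2  (read c: q4→q2)
  step 4: q4  (read a: q2→q4)
  step 5: q2  (read c: q4→q2)
  step 6: q4  (read a: q2→q4)
  step 7: q2  (read c: q4→q2)
  step 8: q1  (read c: q2→q1)

So i = 1, j = 2, giving x = w[0:1] = b, y = w[1:2] = b, z = w[2:8] = cacacc.
Check: |xy| = 2 ≤ 6 and |y| = 1 ≥ 1. Reading y takes M from q4 back to q4, so every xyⁱz is accepted.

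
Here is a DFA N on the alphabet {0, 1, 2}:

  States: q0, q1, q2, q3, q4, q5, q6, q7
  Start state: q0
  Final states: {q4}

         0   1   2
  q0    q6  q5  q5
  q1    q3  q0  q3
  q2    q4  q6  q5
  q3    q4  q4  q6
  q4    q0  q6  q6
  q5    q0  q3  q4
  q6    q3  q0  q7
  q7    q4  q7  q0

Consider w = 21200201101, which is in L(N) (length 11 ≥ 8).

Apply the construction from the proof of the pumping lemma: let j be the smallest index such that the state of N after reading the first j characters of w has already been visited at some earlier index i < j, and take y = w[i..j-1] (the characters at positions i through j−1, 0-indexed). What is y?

20

Run of N on w = 2 1 2 0 0 2 0 1 1 0 1:
  step 0: q0  (start)
  step 1: q5  (read 2: q0→q5)
  step 2: q3  (read 1: q5→q3)
  step 3: q6  (read 2: q3→q6)
  step 4: q3  (read 0: q6→q3)   ← first repeat (q3 seen earlier)
  step 5: q4  (read 0: q3→q4)
  step 6: q6  (read 2: q4→q6)
  step 7: q3  (read 0: q6→q3)
  step 8: q4  (read 1: q3→q4)
  step 9: q6  (read 1: q4→q6)
  step 10: q3  (read 0: q6→q3)
  step 11: q4  (read 1: q3→q4)

So i = 2, j = 4, giving x = w[0:2] = 21, y = w[2:4] = 20, z = w[4:11] = 0201101.
Check: |xy| = 4 ≤ 8 and |y| = 2 ≥ 1. Reading y takes N from q3 back to q3, so every xyⁱz is accepted.
The DFA has 8 states, so the proof of the pumping lemma guarantees a repeated state among the first 8+1 visited; the segment between the two visits is the pumpable y.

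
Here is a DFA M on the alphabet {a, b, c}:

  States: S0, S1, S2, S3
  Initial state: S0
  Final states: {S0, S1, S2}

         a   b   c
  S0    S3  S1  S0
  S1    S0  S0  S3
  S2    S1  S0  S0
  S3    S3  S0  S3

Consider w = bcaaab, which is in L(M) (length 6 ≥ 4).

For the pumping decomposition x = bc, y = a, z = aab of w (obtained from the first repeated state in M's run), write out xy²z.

xy^2z = bc·a·a·aab = bcaaaab.
Reading y = a takes M from S3 back to S3, so after x·y·y the machine is still in S3, and z then leads to the accepting state S0. Hence bcaaaab ∈ L(M).

bcaaaab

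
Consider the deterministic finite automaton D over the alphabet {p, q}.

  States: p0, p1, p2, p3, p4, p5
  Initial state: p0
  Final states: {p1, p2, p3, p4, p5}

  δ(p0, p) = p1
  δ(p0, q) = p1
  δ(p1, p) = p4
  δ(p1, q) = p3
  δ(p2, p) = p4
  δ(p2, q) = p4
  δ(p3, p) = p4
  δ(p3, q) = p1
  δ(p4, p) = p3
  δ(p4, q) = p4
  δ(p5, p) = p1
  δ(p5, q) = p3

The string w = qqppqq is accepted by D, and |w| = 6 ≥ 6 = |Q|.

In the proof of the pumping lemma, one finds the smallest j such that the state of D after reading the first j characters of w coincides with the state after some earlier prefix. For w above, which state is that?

Run of D on w = q q p p q q:
  step 0: p0  (start)
  step 1: p1  (read q: p0→p1)
  step 2: p3  (read q: p1→p3)
  step 3: p4  (read p: p3→p4)
  step 4: p3  (read p: p4→p3)   ← first repeat (p3 seen earlier)
  step 5: p1  (read q: p3→p1)
  step 6: p3  (read q: p1→p3)

The earliest repeat is at step j = 4: D is in p3, which it already visited at step i = 2.

p3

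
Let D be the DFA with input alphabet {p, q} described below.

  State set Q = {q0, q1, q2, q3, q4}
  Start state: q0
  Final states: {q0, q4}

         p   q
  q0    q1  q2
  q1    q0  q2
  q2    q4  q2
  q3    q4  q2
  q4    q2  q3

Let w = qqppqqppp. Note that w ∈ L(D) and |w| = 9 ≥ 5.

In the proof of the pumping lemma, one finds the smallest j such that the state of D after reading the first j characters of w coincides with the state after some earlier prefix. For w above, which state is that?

Run of D on w = q q p p q q p p p:
  step 0: q0  (start)
  step 1: q2  (read q: q0→q2)
  step 2: q2  (read q: q2→q2)   ← first repeat (q2 seen earlier)
  step 3: q4  (read p: q2→q4)
  step 4: q2  (read p: q4→q2)
  step 5: q2  (read q: q2→q2)
  step 6: q2  (read q: q2→q2)
  step 7: q4  (read p: q2→q4)
  step 8: q2  (read p: q4→q2)
  step 9: q4  (read p: q2→q4)

The earliest repeat is at step j = 2: D is in q2, which it already visited at step i = 1.
Since D has 5 states, any run of length ≥ 5 visits 5+1 states, so by pigeonhole some state repeats within the first 5 steps — that repeat gives the pumpable loop.

q2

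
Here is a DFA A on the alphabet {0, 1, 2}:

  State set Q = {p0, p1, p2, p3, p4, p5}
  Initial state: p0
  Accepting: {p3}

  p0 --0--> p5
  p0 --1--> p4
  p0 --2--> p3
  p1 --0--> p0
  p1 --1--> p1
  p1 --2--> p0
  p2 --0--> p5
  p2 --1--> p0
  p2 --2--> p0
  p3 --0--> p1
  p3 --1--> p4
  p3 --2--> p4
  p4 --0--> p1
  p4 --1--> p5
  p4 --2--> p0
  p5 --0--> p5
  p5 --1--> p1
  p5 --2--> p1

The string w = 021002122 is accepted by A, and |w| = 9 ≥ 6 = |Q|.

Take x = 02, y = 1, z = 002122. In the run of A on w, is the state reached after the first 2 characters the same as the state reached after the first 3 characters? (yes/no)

yes

State sequence: p0 -0-> p5 -2-> p1 -1-> p1

After x (step 2): p1. After xy (step 3): p1.
They match, so y = 1 drives A around a cycle from p1 back to itself; pumping y any number of times keeps A in p1 before reading z, and xyⁱz ∈ L(A) for every i ≥ 0.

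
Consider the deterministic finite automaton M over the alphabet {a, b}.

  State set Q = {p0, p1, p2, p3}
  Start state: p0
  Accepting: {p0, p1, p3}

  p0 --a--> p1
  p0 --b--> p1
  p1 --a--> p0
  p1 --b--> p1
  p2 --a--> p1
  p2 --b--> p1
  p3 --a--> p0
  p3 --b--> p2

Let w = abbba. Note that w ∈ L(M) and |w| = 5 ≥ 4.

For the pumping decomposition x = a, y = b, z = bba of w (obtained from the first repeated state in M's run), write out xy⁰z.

xy⁰z = xz = a·bba = abba.
Reading y = b takes M from p1 back to p1, so after x the machine is still in p1, and z then leads to the accepting state p0. Hence abba ∈ L(M).

abba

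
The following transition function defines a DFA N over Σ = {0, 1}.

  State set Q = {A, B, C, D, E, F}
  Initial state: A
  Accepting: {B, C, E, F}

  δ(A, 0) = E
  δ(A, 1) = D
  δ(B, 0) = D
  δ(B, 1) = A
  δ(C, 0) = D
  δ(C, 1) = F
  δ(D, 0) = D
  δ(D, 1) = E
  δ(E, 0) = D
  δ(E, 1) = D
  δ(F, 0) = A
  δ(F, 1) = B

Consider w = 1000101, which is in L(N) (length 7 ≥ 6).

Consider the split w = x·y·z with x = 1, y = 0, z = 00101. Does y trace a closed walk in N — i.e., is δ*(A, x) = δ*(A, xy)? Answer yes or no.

yes

Run of N on the first 2 characters of w = 1 0:
  step 0: A  (start)
  step 1: D  (read 1: A→D)
  step 2: D  (read 0: D→D)

After x (step 1): D. After xy (step 2): D.
They match, so y = 0 drives N around a cycle from D back to itself; pumping y any number of times keeps N in D before reading z, and xyⁱz ∈ L(N) for every i ≥ 0.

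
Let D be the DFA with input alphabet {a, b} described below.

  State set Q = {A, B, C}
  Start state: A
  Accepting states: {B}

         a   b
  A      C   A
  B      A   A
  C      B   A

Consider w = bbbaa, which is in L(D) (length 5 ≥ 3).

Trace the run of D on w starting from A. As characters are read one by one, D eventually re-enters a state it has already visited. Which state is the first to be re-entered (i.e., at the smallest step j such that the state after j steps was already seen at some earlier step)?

A

Run of D on w = b b b a a:
  step 0: A  (start)
  step 1: A  (read b: A→A)   ← first repeat (A seen earlier)
  step 2: A  (read b: A→A)
  step 3: A  (read b: A→A)
  step 4: C  (read a: A→C)
  step 5: B  (read a: C→B)

The earliest repeat is at step j = 1: D is in A, which it already visited at step i = 0.
Since D has 3 states, any run of length ≥ 3 visits 3+1 states, so by pigeonhole some state repeats within the first 3 steps — that repeat gives the pumpable loop.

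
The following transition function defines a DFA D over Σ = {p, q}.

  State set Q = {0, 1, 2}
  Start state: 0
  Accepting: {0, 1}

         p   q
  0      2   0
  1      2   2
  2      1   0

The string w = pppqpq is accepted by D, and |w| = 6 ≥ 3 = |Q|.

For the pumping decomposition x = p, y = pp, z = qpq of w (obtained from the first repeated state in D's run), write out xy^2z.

xy^2z = p·pp·pp·qpq = pppppqpq.
Reading y = pp takes D from 2 back to 2, so after x·y·y the machine is still in 2, and z then leads to the accepting state 0. Hence pppppqpq ∈ L(D).

pppppqpq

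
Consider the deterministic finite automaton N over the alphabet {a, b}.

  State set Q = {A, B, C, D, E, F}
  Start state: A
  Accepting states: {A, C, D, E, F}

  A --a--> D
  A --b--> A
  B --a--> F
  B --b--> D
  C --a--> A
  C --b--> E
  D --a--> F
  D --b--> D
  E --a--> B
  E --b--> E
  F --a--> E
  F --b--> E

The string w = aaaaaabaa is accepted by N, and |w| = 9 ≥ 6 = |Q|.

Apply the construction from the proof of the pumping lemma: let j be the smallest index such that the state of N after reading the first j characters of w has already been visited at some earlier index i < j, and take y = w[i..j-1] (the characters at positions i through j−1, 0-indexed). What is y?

aaa

State sequence: A -a-> D -a-> F -a-> E -a-> B -a-> F -a-> E -b-> E -a-> B -a-> F
First repeat at step 5: F was already visited.

So i = 2, j = 5, giving x = w[0:2] = aa, y = w[2:5] = aaa, z = w[5:9] = abaa.
Check: |xy| = 5 ≤ 6 and |y| = 3 ≥ 1. Reading y takes N from F back to F, so every xyⁱz is accepted.
Pumping length from the standard proof: p = 6 (the number of states). The repeated state found above gives |xy| = j ≤ 6 and |y| = j − i ≥ 1.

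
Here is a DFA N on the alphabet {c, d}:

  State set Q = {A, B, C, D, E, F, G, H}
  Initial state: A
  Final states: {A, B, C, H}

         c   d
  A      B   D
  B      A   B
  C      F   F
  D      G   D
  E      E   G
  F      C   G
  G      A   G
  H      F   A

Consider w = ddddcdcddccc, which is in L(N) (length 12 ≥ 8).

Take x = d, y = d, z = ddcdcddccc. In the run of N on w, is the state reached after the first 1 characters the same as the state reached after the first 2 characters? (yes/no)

State sequence: A -d-> D -d-> D

After x (step 1): D. After xy (step 2): D.
They match, so y = d drives N around a cycle from D back to itself; pumping y any number of times keeps N in D before reading z, and xyⁱz ∈ L(N) for every i ≥ 0.

yes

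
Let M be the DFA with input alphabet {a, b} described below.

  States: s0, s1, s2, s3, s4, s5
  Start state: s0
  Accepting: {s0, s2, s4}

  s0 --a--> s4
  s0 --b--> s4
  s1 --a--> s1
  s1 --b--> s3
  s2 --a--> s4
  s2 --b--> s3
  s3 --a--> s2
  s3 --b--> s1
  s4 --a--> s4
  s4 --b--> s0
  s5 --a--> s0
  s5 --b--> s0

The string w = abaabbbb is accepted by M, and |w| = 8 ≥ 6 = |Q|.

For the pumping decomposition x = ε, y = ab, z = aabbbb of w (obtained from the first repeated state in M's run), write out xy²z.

ababaabbbb

xy^2z = ε·ab·ab·aabbbb = ababaabbbb.
Reading y = ab takes M from s0 back to s0, so after x·y·y the machine is still in s0, and z then leads to the accepting state s4. Hence ababaabbbb ∈ L(M).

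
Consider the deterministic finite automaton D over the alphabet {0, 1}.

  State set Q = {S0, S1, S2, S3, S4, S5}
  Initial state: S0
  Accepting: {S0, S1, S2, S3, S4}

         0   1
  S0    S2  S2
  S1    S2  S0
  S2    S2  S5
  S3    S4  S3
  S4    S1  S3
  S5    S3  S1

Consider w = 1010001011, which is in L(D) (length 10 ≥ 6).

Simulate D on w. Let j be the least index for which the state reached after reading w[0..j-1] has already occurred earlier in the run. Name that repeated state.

S2

State sequence: S0 -1-> S2 -0-> S2 -1-> S5 -0-> S3 -0-> S4 -0-> S1 -1-> S0 -0-> S2 -1-> S5 -1-> S1
First repeat at step 2: S2 was already visited.

The earliest repeat is at step j = 2: D is in S2, which it already visited at step i = 1.
The DFA has 6 states, so the proof of the pumping lemma guarantees a repeated state among the first 6+1 visited; the segment between the two visits is the pumpable y.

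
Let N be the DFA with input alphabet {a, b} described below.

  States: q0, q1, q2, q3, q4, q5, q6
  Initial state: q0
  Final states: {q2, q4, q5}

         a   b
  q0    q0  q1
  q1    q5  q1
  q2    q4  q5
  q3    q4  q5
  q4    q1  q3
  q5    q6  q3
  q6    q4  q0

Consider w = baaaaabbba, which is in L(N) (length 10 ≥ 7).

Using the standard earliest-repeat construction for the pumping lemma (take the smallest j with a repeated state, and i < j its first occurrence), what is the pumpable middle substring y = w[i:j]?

Run of N on w = b a a a a a b b b a:
  step 0: q0  (start)
  step 1: q1  (read b: q0→q1)
  step 2: q5  (read a: q1→q5)
  step 3: q6  (read a: q5→q6)
  step 4: q4  (read a: q6→q4)
  step 5: q1  (read a: q4→q1)   ← first repeat (q1 seen earlier)
  step 6: q5  (read a: q1→q5)
  step 7: q3  (read b: q5→q3)
  step 8: q5  (read b: q3→q5)
  step 9: q3  (read b: q5→q3)
  step 10: q4  (read a: q3→q4)

So i = 1, j = 5, giving x = w[0:1] = b, y = w[1:5] = aaaa, z = w[5:10] = abbba.
Check: |xy| = 5 ≤ 7 and |y| = 4 ≥ 1. Reading y takes N from q1 back to q1, so every xyⁱz is accepted.
Since N has 7 states, any run of length ≥ 7 visits 7+1 states, so by pigeonhole some state repeats within the first 7 steps — that repeat gives the pumpable loop.

aaaa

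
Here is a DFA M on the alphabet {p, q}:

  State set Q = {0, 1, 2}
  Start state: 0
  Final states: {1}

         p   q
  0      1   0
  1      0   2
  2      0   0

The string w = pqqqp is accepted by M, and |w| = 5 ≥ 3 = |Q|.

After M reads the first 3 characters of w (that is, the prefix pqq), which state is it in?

0

Run of M on the first 3 characters of w = p q q:
  step 0: 0  (start)
  step 1: 1  (read p: 0→1)
  step 2: 2  (read q: 1→2)
  step 3: 0  (read q: 2→0)

After reading 3 characters, M is in state 0.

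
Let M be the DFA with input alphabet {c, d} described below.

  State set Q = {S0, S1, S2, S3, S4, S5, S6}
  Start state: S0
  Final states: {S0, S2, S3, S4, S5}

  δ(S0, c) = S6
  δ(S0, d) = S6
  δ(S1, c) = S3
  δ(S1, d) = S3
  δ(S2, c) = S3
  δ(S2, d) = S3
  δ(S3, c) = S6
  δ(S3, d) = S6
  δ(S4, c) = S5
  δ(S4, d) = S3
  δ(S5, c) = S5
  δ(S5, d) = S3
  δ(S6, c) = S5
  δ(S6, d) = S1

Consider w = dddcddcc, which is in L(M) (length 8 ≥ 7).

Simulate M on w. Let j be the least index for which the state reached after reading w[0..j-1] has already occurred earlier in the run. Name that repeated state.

S6

Run of M on w = d d d c d d c c:
  step 0: S0  (start)
  step 1: S6  (read d: S0→S6)
  step 2: S1  (read d: S6→S1)
  step 3: S3  (read d: S1→S3)
  step 4: S6  (read c: S3→S6)   ← first repeat (S6 seen earlier)
  step 5: S1  (read d: S6→S1)
  step 6: S3  (read d: S1→S3)
  step 7: S6  (read c: S3→S6)
  step 8: S5  (read c: S6→S5)

The earliest repeat is at step j = 4: M is in S6, which it already visited at step i = 1.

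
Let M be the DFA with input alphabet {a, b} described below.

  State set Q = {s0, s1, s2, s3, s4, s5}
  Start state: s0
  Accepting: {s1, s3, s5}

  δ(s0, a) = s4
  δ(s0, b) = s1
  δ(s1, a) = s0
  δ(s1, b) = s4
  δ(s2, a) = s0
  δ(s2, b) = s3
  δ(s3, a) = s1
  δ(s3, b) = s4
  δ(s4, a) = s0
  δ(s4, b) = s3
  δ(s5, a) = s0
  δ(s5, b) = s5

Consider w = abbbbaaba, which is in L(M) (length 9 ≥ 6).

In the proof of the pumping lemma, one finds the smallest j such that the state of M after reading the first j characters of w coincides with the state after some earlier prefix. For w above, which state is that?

s4

Run of M on w = a b b b b a a b a:
  step 0: s0  (start)
  step 1: s4  (read a: s0→s4)
  step 2: s3  (read b: s4→s3)
  step 3: s4  (read b: s3→s4)   ← first repeat (s4 seen earlier)
  step 4: s3  (read b: s4→s3)
  step 5: s4  (read b: s3→s4)
  step 6: s0  (read a: s4→s0)
  step 7: s4  (read a: s0→s4)
  step 8: s3  (read b: s4→s3)
  step 9: s1  (read a: s3→s1)

The earliest repeat is at step j = 3: M is in s4, which it already visited at step i = 1.
Since M has 6 states, any run of length ≥ 6 visits 6+1 states, so by pigeonhole some state repeats within the first 6 steps — that repeat gives the pumpable loop.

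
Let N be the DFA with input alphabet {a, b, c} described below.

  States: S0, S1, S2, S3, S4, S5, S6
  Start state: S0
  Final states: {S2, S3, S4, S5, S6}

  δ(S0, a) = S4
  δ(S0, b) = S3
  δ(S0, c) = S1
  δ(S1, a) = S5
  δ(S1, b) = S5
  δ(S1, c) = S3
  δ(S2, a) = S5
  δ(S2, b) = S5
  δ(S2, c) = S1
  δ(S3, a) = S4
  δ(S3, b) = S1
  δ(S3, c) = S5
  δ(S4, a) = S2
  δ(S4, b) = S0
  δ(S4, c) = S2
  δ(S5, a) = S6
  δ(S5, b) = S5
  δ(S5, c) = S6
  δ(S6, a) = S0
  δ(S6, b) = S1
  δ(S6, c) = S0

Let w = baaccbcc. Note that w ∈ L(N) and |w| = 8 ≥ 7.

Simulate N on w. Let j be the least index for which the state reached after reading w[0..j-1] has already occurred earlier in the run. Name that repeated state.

State sequence: S0 -b-> S3 -a-> S4 -a-> S2 -c-> S1 -c-> S3 -b-> S1 -c-> S3 -c-> S5
First repeat at step 5: S3 was already visited.

The earliest repeat is at step j = 5: N is in S3, which it already visited at step i = 1.
The DFA has 7 states, so the proof of the pumping lemma guarantees a repeated state among the first 7+1 visited; the segment between the two visits is the pumpable y.

S3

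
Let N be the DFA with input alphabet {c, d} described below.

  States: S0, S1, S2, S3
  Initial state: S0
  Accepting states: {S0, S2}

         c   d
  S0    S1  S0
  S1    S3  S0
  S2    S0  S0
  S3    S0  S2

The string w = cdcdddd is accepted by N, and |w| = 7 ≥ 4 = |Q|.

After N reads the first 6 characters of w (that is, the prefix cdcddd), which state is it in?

S0

Run of N on the first 6 characters of w = c d c d d d:
  step 0: S0  (start)
  step 1: S1  (read c: S0→S1)
  step 2: S0  (read d: S1→S0)
  step 3: S1  (read c: S0→S1)
  step 4: S0  (read d: S1→S0)
  step 5: S0  (read d: S0→S0)
  step 6: S0  (read d: S0→S0)

After reading 6 characters, N is in state S0.
(This kind of state-tracing is the core of the pumping-lemma construction: with 4 states, pigeonhole forces a repeat within the first 4 steps.)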